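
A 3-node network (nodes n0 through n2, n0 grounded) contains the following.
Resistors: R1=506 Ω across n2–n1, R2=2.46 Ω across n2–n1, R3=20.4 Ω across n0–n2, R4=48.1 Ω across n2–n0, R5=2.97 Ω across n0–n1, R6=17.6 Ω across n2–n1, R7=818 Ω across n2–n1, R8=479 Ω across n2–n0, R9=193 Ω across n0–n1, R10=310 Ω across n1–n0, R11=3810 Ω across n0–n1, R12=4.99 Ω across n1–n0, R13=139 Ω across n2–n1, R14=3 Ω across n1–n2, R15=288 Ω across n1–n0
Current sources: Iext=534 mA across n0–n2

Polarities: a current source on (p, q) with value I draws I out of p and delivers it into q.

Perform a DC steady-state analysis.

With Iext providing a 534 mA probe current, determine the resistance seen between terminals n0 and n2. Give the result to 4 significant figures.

Apply KCL at each of the 2 non-ground nodes and solve the resulting linear system.
Node n1: branches {R1, R2, R5, R6, R7, R9, R10, R11, R12, R13, R14, R15} → V_1 = 0.7969
Node n2: branches {R1, R2, R3, R4, R6, R7, R8, R13, R14, Iext} → V_2 = 1.339

R_eq = 2.508 Ω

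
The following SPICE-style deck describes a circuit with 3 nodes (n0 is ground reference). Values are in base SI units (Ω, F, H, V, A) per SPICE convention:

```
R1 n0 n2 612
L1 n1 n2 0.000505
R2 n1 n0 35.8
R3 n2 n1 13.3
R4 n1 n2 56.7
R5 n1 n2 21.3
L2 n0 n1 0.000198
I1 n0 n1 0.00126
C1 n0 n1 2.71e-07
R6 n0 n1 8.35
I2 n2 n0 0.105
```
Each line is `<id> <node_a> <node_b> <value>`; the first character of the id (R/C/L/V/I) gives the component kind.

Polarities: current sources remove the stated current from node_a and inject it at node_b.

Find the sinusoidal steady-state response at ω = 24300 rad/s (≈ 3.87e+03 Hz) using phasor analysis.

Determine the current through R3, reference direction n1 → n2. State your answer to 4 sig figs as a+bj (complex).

0.04187+0.02385j A

MNA unknowns: 2 node voltages V₁..V_2
R1: Y=0.001634+0.000j on G[0,2]
L1: Y=0.000-0.08149j on G[1,2]
R2: Y=0.02793+0.000j on G[1,0]
R3: Y=0.07519+0.000j on G[2,1]
R4: Y=0.01764+0.000j on G[1,2]
R5: Y=0.04695+0.000j on G[1,2]
L2: Y=0.000-0.2078j on G[0,1]
I1: z[0]−=0.00126, z[1]+=0.00126
C1: Y=0.000+0.006585j on G[0,1]
R6: Y=0.1198+0.000j on G[0,1]
I2: z[2]−=0.105, z[0]+=0.105
solve → V1=-0.2462-0.3283j, V2=-0.8031-0.6454j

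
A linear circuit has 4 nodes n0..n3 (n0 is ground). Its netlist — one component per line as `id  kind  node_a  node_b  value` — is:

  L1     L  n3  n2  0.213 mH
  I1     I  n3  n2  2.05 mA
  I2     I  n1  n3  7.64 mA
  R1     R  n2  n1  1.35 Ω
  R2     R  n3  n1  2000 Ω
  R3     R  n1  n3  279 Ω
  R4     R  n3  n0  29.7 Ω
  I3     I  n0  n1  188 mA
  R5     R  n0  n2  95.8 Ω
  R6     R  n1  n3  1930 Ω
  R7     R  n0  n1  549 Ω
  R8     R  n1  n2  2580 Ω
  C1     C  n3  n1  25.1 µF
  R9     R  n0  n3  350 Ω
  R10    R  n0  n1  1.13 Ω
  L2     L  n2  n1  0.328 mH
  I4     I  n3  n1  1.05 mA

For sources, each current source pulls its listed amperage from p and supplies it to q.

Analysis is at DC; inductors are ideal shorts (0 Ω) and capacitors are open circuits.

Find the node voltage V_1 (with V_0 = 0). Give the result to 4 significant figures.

Apply KCL at each of the 3 non-ground nodes and solve the resulting linear system.
Node n1: branches {I2, R1, R2, R3, I3, R6, R7, R8, C1, R10, L2, I4} → V_1 = 0.2013
Node n2: branches {L1, I1, R1, R5, R8, L2} → V_2 = 0.2013
Node n3: branches {L1, I1, I2, R2, R3, R4, R6, C1, R9, I4} → V_3 = 0.2013
Source currents: i(L1)=-0.002814, i(L2)=-0.002866

0.2013 V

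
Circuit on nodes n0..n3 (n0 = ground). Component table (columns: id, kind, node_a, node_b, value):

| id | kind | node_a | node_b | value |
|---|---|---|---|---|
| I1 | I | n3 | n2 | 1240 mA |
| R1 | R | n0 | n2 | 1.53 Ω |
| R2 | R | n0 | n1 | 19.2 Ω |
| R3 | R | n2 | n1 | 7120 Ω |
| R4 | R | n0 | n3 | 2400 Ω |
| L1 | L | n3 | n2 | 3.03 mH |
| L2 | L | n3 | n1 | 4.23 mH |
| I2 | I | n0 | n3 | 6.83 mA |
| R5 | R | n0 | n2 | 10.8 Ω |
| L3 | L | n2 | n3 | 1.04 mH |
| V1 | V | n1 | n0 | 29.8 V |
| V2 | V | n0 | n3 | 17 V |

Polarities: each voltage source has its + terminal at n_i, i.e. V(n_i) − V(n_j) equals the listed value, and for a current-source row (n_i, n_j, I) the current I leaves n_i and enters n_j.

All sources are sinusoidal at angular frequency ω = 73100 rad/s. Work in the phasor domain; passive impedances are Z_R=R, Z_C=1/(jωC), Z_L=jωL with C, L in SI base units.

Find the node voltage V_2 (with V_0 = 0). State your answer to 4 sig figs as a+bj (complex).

Element admittances at ω=73100 rad/s:
  I1: injects 1.24 A into n2 (from n3)
  Y(R1) = 0.6536+0.000j S between n0,n2
  Y(R2) = 0.05208+0.000j S between n0,n1
  Y(R3) = 0.0001404+0.000j S between n2,n1
  Y(R4) = 0.0004167+0.000j S between n0,n3
  Y(L1) = 0.000-0.004515j S between n3,n2
  Y(L2) = 0.000-0.003234j S between n3,n1
  I2: injects 0.00683 A into n3 (from n0)
  Y(R5) = 0.09259+0.000j S between n0,n2
  Y(L3) = 0.000-0.01315j S between n2,n3
  V1: constraint V(n1)−V(n0) = 29.8
  V2: constraint V(n0)−V(n3) = 17
Assemble and solve the 5×5 MNA system:
  V(n1)=29.80+0.000j  V(n2)=1.657+0.4417j  V(n3)=-17.00+0.000j
  i(V1)=-1.556+0.1514j  i(V2)=1.218+0.4810j

1.657+0.4417j V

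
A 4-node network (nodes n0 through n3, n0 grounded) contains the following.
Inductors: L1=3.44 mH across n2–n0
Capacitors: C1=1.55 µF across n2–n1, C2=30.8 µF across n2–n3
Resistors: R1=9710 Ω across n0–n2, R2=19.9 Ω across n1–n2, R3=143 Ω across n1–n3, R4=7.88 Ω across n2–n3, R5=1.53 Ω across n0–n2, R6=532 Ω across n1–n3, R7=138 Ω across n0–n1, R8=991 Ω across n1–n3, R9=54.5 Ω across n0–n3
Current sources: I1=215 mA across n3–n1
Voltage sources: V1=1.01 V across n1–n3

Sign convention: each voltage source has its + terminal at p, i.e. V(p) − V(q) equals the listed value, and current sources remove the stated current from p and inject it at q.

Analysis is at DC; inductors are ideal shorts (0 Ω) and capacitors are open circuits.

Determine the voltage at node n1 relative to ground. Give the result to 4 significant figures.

0.7236 V

MNA unknowns: 3 node voltages V₁..V_3 plus 2 source currents (L1, V1)
L1: row V2−V0=0, i_L1 at 2,0
C1: Y=0.000 on G[2,1]
R1: Y=0.0001030 on G[0,2]
I1: z[3]−=0.215, z[1]+=0.215
R2: Y=0.05025 on G[1,2]
R3: Y=0.006993 on G[1,3]
R4: Y=0.1269 on G[2,3]
R5: Y=0.6536 on G[0,2]
R6: Y=0.001880 on G[1,3]
R7: Y=0.007246 on G[0,1]
R8: Y=0.001009 on G[1,3]
C2: Y=0.000 on G[2,3]
R9: Y=0.01835 on G[0,3]
V1: row V1−V3=1.01, i_V1 at 1,3
solve → V1=0.7236, V2=0.000, V3=-0.2864
aux → i_L1=1.221e-05, i_V1=0.1634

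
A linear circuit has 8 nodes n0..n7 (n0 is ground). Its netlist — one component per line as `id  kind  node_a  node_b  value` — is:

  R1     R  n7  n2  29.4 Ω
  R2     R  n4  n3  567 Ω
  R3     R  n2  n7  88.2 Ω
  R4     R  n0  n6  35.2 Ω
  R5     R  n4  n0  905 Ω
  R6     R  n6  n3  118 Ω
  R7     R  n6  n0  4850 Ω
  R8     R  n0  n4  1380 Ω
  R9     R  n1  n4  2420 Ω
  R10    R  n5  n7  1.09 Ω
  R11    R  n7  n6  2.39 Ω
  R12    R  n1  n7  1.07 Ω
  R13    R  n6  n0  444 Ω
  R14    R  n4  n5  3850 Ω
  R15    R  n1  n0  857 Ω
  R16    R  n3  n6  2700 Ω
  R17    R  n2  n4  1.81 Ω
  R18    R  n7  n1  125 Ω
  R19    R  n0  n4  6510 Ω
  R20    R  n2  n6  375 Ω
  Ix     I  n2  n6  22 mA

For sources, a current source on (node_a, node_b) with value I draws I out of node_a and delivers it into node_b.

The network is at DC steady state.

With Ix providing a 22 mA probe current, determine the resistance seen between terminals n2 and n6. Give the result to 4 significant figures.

Apply KCL at each of the 7 non-ground nodes and solve the resulting linear system.
Node n1: branches {R9, R12, R15, R18} → V_1 = -0.01764
Node n2: branches {R1, R3, R17, R20, Ix} → V_2 = -0.4353
Node n3: branches {R2, R6, R16} → V_3 = -0.04813
Node n4: branches {R2, R5, R8, R9, R14, R17, R19} → V_4 = -0.4321
Node n5: branches {R10, R14} → V_5 = -0.01760
Node n6: branches {R4, R6, R7, R11, R13, R16, R20, Ix} → V_6 = 0.02843
Node n7: branches {R1, R3, R10, R11, R12, R18} → V_7 = -0.01748

R_eq = 21.08 Ω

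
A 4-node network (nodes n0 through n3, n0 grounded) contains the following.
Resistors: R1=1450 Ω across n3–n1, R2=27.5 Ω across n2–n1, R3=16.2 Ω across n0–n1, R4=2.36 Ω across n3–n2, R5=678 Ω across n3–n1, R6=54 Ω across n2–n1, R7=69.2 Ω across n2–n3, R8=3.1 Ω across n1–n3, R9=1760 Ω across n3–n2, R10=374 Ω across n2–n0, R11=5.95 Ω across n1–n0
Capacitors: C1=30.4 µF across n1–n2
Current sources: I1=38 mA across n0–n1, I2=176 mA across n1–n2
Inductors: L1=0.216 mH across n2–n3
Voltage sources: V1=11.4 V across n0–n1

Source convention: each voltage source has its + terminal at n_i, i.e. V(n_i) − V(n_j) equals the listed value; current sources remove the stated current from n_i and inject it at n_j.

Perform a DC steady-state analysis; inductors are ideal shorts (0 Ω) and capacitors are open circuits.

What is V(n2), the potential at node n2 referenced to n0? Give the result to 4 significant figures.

-10.86 V

Apply KCL at each of the 3 non-ground nodes and solve the resulting linear system.
Node n1: branches {R1, R2, R3, R5, R6, R8, C1, I1, I2, R11, V1} → V_1 = -11.40
Node n2: branches {R2, R4, R6, R7, C1, R9, R10, L1, I2} → V_2 = -10.86
Node n3: branches {R1, R4, R5, R7, R8, R9, L1} → V_3 = -10.86
Source currents: i(L1)=0.1754, i(V1)=-2.687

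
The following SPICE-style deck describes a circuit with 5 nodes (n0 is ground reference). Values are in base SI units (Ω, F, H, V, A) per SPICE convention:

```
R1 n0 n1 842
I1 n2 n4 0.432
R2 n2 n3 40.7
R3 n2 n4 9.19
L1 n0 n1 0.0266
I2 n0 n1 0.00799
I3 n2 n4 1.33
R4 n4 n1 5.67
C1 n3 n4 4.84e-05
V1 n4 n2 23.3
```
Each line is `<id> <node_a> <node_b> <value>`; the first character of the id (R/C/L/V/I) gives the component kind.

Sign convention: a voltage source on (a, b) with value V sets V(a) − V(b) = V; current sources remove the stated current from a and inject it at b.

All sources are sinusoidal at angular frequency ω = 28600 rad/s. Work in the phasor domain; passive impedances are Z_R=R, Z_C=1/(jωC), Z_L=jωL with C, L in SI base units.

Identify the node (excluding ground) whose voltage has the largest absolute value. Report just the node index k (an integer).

MNA unknowns: 4 node voltages V₁..V_4 plus 1 source current (V1)
R1: Y=0.001188+0.000j on G[0,1]
I1: z[2]−=0.432, z[4]+=0.432
R2: Y=0.02457+0.000j on G[2,3]
R3: Y=0.1088+0.000j on G[2,4]
L1: Y=0.000-0.001314j on G[0,1]
I2: z[0]−=0.00799, z[1]+=0.00799
I3: z[2]−=1.33, z[4]+=1.33
R4: Y=0.1764+0.000j on G[4,1]
C1: Y=0.000+1.384j on G[3,4]
V1: row V4−V2=23.3, i_V1 at 4,2
solve → V1=3.024+3.347j, V2=-20.28+3.347j, V3=3.016+3.760j, V4=3.024+3.347j
aux → i_V1=-1.346-0.01016j

2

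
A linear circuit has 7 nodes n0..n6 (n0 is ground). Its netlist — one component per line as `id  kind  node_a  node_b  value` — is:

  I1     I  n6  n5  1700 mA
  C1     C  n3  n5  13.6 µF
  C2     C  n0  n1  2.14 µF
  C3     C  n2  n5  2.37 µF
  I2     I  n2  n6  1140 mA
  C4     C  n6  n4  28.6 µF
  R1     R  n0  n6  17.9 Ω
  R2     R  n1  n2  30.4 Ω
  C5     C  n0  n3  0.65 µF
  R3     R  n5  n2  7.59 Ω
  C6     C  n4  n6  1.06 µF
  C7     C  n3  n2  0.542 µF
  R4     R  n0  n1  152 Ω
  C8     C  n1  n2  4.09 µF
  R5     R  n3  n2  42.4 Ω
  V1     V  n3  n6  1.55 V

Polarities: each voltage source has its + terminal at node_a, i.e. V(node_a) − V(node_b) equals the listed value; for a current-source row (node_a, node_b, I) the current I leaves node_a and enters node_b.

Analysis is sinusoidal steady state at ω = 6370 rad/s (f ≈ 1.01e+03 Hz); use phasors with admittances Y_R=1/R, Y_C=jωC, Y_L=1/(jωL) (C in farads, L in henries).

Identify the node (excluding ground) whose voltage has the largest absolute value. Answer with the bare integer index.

Element admittances at ω=6370 rad/s:
  I1: injects 1.7 A into n5 (from n6)
  Y(C1) = 0.000+0.08663j S between n3,n5
  Y(C2) = 0.000+0.01363j S between n0,n1
  Y(C3) = 0.000+0.01510j S between n2,n5
  I2: injects 1.14 A into n6 (from n2)
  Y(C4) = 0.000+0.1822j S between n6,n4
  Y(R1) = 0.05587+0.000j S between n0,n6
  Y(R2) = 0.03289+0.000j S between n1,n2
  Y(C5) = 0.000+0.004141j S between n0,n3
  Y(R3) = 0.1318+0.000j S between n5,n2
  Y(C6) = 0.000+0.006752j S between n4,n6
  Y(C7) = 0.000+0.003453j S between n3,n2
  Y(R4) = 0.006579+0.000j S between n0,n1
  Y(C8) = 0.000+0.02605j S between n1,n2
  Y(R5) = 0.02358+0.000j S between n3,n2
  V1: constraint V(n3)−V(n6) = 1.55
Assemble and solve the 7×7 MNA system:
  V(n1)=-3.321-2.699j  V(n2)=-3.975-4.098j  V(n3)=1.359+1.028j  V(n4)=-0.1913+1.028j  V(n5)=3.694-6.512j  V(n6)=-0.1913+1.028j
  i(V1)=0.5493+0.05741j

5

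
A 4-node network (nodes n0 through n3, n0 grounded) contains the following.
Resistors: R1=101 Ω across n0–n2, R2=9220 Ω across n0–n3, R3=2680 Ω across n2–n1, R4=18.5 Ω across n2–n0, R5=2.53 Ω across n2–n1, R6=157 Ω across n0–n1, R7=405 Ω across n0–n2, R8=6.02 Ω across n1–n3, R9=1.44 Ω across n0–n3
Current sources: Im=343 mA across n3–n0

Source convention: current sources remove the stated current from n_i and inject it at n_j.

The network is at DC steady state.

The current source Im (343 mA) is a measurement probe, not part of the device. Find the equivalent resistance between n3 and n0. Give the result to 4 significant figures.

R_eq = 1.351 Ω

Element admittances at DC:
  Y(R1) = 0.009901 S between n0,n2
  Y(R2) = 0.0001085 S between n0,n3
  Y(R3) = 0.0003731 S between n2,n1
  Y(R4) = 0.05405 S between n2,n0
  Y(R5) = 0.3953 S between n2,n1
  Y(R6) = 0.006369 S between n0,n1
  Y(R7) = 0.002469 S between n0,n2
  Y(R8) = 0.1661 S between n1,n3
  Y(R9) = 0.6944 S between n0,n3
  Im: injects 0.343 A into n0 (from n3)
Assemble and solve the 3×3 MNA system:
  V(n1)=-0.3355  V(n2)=-0.2873  V(n3)=-0.4633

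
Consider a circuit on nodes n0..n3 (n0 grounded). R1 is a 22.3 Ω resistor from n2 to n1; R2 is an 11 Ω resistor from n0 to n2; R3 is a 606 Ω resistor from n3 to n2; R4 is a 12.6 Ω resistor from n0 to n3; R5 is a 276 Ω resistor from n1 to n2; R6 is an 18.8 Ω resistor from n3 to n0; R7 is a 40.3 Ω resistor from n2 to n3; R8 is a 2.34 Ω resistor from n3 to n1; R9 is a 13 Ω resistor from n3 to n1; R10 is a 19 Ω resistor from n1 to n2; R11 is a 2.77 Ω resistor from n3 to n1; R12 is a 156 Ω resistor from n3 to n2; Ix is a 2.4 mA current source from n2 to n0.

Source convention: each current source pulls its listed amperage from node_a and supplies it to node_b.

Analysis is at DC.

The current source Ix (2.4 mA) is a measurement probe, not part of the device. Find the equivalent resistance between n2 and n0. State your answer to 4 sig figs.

Element admittances at DC:
  Y(R1) = 0.04484 S between n2,n1
  Y(R2) = 0.09091 S between n0,n2
  Y(R3) = 0.001650 S between n3,n2
  Y(R4) = 0.07937 S between n0,n3
  Y(R5) = 0.003623 S between n1,n2
  Y(R6) = 0.05319 S between n3,n0
  Y(R7) = 0.02481 S between n2,n3
  Y(R8) = 0.4274 S between n3,n1
  Y(R9) = 0.07692 S between n3,n1
  Y(R10) = 0.05263 S between n1,n2
  Y(R11) = 0.3610 S between n3,n1
  Y(R12) = 0.006410 S between n3,n2
  Ix: injects 0.0024 A into n0 (from n2)
Assemble and solve the 3×3 MNA system:
  V(n1)=-0.008314  V(n2)=-0.01550  V(n3)=-0.007474

R_eq = 6.459 Ω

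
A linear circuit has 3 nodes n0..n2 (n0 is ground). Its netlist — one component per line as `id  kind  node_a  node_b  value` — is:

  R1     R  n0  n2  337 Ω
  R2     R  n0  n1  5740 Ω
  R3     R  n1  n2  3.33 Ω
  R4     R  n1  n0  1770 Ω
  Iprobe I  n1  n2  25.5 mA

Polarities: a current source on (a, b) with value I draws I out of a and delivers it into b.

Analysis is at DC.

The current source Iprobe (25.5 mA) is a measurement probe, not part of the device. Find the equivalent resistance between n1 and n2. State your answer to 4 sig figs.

Apply KCL at each of the 2 non-ground nodes and solve the resulting linear system.
Node n1: branches {R2, R3, R4, Iprobe} → V_1 = -0.06785
Node n2: branches {R1, R3, Iprobe} → V_2 = 0.01690

R_eq = 3.323 Ω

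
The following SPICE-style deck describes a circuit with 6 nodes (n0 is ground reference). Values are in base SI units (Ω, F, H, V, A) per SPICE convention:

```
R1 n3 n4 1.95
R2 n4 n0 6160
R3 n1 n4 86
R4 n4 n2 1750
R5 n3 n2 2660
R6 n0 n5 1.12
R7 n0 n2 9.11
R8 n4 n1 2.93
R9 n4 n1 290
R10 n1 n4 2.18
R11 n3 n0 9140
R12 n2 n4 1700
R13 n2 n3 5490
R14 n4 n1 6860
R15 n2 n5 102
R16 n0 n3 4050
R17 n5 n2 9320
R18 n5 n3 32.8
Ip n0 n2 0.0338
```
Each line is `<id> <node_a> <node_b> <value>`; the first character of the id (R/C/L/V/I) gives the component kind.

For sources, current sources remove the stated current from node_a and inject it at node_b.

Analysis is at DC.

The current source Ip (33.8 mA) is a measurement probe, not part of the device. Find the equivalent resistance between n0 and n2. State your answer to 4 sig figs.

MNA unknowns: 5 node voltages V₁..V_5
R1: Y=0.5128 on G[3,4]
R2: Y=0.0001623 on G[4,0]
R3: Y=0.01163 on G[1,4]
R4: Y=0.0005714 on G[4,2]
R5: Y=0.0003759 on G[3,2]
R6: Y=0.8929 on G[0,5]
R7: Y=0.1098 on G[0,2]
R8: Y=0.3413 on G[4,1]
R9: Y=0.003448 on G[4,1]
R10: Y=0.4587 on G[1,4]
R11: Y=0.0001094 on G[3,0]
R12: Y=0.0005882 on G[2,4]
R13: Y=0.0001821 on G[2,3]
R14: Y=0.0001458 on G[4,1]
R15: Y=0.009804 on G[2,5]
R16: Y=0.0002469 on G[0,3]
R17: Y=0.0001073 on G[5,2]
R18: Y=0.03049 on G[5,3]
Ip: z[0]−=0.0338, z[2]+=0.0338
solve → V1=0.01851, V2=0.2790, V3=0.01793, V4=0.01851, V5=0.003548

R_eq = 8.254 Ω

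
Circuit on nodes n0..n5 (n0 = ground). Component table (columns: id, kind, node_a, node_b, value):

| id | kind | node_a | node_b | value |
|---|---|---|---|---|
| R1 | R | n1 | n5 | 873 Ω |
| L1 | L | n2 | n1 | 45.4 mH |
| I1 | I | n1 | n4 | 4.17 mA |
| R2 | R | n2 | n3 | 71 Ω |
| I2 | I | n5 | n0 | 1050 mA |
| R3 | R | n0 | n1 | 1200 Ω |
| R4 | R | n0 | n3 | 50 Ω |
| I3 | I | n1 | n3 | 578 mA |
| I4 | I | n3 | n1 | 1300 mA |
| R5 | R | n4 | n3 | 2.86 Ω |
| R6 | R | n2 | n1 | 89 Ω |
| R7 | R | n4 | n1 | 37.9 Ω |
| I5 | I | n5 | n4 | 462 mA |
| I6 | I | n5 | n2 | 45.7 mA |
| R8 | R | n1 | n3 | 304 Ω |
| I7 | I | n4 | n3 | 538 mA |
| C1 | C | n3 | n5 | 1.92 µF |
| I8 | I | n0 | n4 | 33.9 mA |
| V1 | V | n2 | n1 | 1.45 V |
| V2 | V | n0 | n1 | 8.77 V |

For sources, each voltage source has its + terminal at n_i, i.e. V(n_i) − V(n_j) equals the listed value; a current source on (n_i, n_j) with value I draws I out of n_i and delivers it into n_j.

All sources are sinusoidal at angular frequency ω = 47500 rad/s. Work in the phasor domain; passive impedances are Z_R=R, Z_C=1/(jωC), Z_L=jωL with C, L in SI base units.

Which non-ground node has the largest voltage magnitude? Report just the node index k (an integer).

Element admittances at ω=47500 rad/s:
  Y(R1) = 0.001145+0.000j S between n1,n5
  Y(L1) = 0.000-0.0004637j S between n2,n1
  I1: injects 0.00417 A into n4 (from n1)
  Y(R2) = 0.01408+0.000j S between n2,n3
  I2: injects 1.05 A into n0 (from n5)
  Y(R3) = 0.0008333+0.000j S between n0,n1
  Y(R4) = 0.02000+0.000j S between n0,n3
  I3: injects 0.578 A into n3 (from n1)
  I4: injects 1.3 A into n1 (from n3)
  Y(R5) = 0.3497+0.000j S between n4,n3
  Y(R6) = 0.01124+0.000j S between n2,n1
  Y(R7) = 0.02639+0.000j S between n4,n1
  I5: injects 0.462 A into n4 (from n5)
  I6: injects 0.0457 A into n2 (from n5)
  Y(R8) = 0.003289+0.000j S between n1,n3
  I7: injects 0.538 A into n3 (from n4)
  Y(C1) = 0.000+0.09120j S between n3,n5
  I8: injects 0.0339 A into n4 (from n0)
  V1: constraint V(n2)−V(n1) = 1.45
  V2: constraint V(n0)−V(n1) = 8.77
Assemble and solve the 7×7 MNA system:
  V(n1)=-8.770+0.000j  V(n2)=-7.320+0.000j  V(n3)=-33.84-0.3045j  V(n4)=-32.18-0.2832j  V(n5)=-34.05+16.46j
  i(V1)=-0.3441-0.003617j  i(V2)=0.3319-0.006090j

5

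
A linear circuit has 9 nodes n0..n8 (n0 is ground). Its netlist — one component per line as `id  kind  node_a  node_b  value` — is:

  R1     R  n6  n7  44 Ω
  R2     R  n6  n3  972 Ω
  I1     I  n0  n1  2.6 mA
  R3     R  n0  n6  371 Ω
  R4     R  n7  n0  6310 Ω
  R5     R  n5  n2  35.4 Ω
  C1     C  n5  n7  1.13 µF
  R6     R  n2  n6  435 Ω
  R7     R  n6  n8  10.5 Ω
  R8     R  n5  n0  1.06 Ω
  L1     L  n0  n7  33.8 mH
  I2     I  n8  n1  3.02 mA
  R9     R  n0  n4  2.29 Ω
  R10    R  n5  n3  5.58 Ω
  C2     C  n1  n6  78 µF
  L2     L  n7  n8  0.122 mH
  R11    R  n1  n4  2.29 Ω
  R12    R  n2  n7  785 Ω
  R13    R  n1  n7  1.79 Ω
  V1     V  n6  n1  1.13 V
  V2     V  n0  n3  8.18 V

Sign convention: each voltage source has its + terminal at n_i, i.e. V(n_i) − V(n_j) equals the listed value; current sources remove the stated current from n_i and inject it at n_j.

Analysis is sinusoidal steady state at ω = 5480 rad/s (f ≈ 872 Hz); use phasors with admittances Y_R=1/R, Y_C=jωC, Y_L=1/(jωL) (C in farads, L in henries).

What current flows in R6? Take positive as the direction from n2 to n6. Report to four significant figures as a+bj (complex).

-0.004893+8.704e-05j A

MNA unknowns: 8 node voltages V₁..V_8 plus 2 source currents (V1, V2)
R1: Y=0.02273+0.000j on G[6,7]
R2: Y=0.001029+0.000j on G[6,3]
I1: z[0]−=0.0026, z[1]+=0.0026
R3: Y=0.002695+0.000j on G[0,6]
R4: Y=0.0001585+0.000j on G[7,0]
R5: Y=0.02825+0.000j on G[5,2]
C1: Y=0.000+0.006192j on G[5,7]
R6: Y=0.002299+0.000j on G[2,6]
R7: Y=0.09524+0.000j on G[6,8]
R8: Y=0.9434+0.000j on G[5,0]
L1: Y=0.000-0.005399j on G[0,7]
I2: z[8]−=0.00302, z[1]+=0.00302
R9: Y=0.4367+0.000j on G[0,4]
R10: Y=0.1792+0.000j on G[5,3]
C2: Y=0.000+0.4274j on G[1,6]
L2: Y=0.000-1.496j on G[7,8]
R11: Y=0.4367+0.000j on G[1,4]
R12: Y=0.001274+0.000j on G[2,7]
R13: Y=0.5587+0.000j on G[1,7]
V1: row V6−V1=1.13, i_V1 at 6,1
V2: row V0−V3=8.18, i_V2 at 0,3
solve → V1=-0.07449-0.03589j, V2=-1.073+0.001971j, V3=-8.180+0.000j, V4=-0.03724-0.01795j, V5=-1.300+0.007663j, V6=1.056-0.03589j, V7=0.1153-0.05592j, V8=0.1177+0.001770j
aux → i_V1=-0.1279-0.4797j, i_V2=-1.243-0.001336j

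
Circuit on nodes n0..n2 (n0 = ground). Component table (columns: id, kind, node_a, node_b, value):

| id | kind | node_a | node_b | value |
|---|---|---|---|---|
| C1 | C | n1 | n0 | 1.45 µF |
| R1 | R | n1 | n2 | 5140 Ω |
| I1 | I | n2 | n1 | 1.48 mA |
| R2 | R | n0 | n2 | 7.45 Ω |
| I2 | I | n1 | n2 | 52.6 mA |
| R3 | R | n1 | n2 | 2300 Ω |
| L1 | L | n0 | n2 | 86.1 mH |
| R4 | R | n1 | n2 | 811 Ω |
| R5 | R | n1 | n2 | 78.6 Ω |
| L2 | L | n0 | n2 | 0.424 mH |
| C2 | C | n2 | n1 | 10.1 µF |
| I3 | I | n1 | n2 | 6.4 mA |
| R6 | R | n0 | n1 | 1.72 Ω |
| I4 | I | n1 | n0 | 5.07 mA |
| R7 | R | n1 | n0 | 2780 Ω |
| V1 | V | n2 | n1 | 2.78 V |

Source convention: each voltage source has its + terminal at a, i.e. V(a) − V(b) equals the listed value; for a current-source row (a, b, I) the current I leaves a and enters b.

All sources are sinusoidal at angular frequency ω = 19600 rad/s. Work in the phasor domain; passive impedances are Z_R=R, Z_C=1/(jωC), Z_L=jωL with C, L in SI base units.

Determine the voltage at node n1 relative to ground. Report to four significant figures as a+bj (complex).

Element admittances at ω=19600 rad/s:
  Y(C1) = 0.000+0.02842j S between n1,n0
  Y(R1) = 0.0001946+0.000j S between n1,n2
  I1: injects 0.00148 A into n1 (from n2)
  Y(R2) = 0.1342+0.000j S between n0,n2
  I2: injects 0.0526 A into n2 (from n1)
  Y(R3) = 0.0004348+0.000j S between n1,n2
  Y(L1) = 0.000-0.0005926j S between n0,n2
  Y(R4) = 0.001233+0.000j S between n1,n2
  Y(R5) = 0.01272+0.000j S between n1,n2
  Y(L2) = 0.000-0.1203j S between n0,n2
  Y(C2) = 0.000+0.1980j S between n2,n1
  I3: injects 0.0064 A into n2 (from n1)
  Y(R6) = 0.5814+0.000j S between n0,n1
  I4: injects 0.00507 A into n0 (from n1)
  Y(R7) = 0.0003597+0.000j S between n1,n0
  V1: constraint V(n2)−V(n1) = 2.78
Assemble and solve the 3×3 MNA system:
  V(n1)=-0.5793+0.3947j  V(n2)=2.201+0.3947j
  i(V1)=-0.3262-0.3372j

-0.5793+0.3947j V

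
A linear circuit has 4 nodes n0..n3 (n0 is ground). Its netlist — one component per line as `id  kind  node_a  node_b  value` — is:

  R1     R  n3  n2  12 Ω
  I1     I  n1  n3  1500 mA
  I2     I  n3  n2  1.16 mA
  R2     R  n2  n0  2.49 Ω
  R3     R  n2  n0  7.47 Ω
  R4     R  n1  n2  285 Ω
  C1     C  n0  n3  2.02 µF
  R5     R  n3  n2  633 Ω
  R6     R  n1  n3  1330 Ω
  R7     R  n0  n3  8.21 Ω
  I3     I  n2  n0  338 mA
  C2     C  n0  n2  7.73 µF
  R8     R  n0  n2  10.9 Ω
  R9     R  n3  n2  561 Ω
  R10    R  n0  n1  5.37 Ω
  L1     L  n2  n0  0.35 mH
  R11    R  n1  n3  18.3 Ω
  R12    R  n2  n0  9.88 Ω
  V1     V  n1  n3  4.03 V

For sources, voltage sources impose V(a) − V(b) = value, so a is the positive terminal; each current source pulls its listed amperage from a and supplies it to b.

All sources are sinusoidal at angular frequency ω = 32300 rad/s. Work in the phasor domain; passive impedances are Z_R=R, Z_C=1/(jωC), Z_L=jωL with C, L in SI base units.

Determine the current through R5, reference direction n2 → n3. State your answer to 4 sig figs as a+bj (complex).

0.002231-0.0003274j A

Element admittances at ω=32300 rad/s:
  Y(R1) = 0.08333+0.000j S between n3,n2
  I1: injects 1.5 A into n3 (from n1)
  I2: injects 0.00116 A into n2 (from n3)
  Y(R2) = 0.4016+0.000j S between n2,n0
  Y(R3) = 0.1339+0.000j S between n2,n0
  Y(R4) = 0.003509+0.000j S between n1,n2
  Y(C1) = 0.000+0.06525j S between n0,n3
  Y(R5) = 0.001580+0.000j S between n3,n2
  Y(R6) = 0.0007519+0.000j S between n1,n3
  Y(R7) = 0.1218+0.000j S between n0,n3
  I3: injects 0.338 A into n0 (from n2)
  Y(C2) = 0.000+0.2497j S between n0,n2
  Y(R8) = 0.09174+0.000j S between n0,n2
  Y(R9) = 0.001783+0.000j S between n3,n2
  Y(R10) = 0.1862+0.000j S between n0,n1
  Y(L1) = 0.000-0.08846j S between n2,n0
  Y(R11) = 0.05464+0.000j S between n1,n3
  Y(R12) = 0.1012+0.000j S between n2,n0
  V1: constraint V(n1)−V(n3) = 4.03
Assemble and solve the 4×4 MNA system:
  V(n1)=2.034+0.3621j  V(n2)=-0.5836+0.1548j  V(n3)=-1.996+0.3621j
  i(V1)=-2.111-0.06815j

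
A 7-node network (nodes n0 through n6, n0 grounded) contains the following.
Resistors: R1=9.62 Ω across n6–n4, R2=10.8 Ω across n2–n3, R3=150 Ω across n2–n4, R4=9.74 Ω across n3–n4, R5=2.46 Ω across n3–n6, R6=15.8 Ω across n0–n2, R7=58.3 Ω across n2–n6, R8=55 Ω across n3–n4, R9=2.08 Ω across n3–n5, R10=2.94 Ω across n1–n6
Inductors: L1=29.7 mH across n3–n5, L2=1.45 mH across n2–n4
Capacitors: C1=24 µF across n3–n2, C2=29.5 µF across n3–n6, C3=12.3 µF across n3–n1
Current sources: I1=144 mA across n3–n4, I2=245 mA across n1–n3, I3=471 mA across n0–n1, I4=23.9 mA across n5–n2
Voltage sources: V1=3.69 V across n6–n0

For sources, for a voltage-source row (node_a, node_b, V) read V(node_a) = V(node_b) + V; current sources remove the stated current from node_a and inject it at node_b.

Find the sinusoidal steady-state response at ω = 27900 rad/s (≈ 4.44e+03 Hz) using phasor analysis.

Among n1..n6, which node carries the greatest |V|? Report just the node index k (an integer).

4

MNA unknowns: 6 node voltages V₁..V_6 plus 1 source current (V1)
R1: Y=0.1040+0.000j on G[6,4]
R2: Y=0.09259+0.000j on G[2,3]
R3: Y=0.006667+0.000j on G[2,4]
L1: Y=0.000-0.001207j on G[3,5]
C1: Y=0.000+0.6696j on G[3,2]
I1: z[3]−=0.144, z[4]+=0.144
R4: Y=0.1027+0.000j on G[3,4]
R5: Y=0.4065+0.000j on G[3,6]
R6: Y=0.06329+0.000j on G[0,2]
I2: z[1]−=0.245, z[3]+=0.245
I3: z[0]−=0.471, z[1]+=0.471
L2: Y=0.000-0.02472j on G[2,4]
R7: Y=0.01715+0.000j on G[2,6]
R8: Y=0.01818+0.000j on G[3,4]
R9: Y=0.4808+0.000j on G[3,5]
C2: Y=0.000+0.8230j on G[3,6]
I4: z[5]−=0.0239, z[2]+=0.0239
C3: Y=0.000+0.3432j on G[3,1]
R10: Y=0.3401+0.000j on G[1,6]
V1: row V6−V0=3.69, i_V1 at 6,0
solve → V1=4.065-0.2926j, V2=3.671+0.2910j, V3=3.775-0.006124j, V4=4.379+0.08074j, V5=3.726-0.006249j, V6=3.690+0.000j
aux → i_V1=0.2387-0.01842j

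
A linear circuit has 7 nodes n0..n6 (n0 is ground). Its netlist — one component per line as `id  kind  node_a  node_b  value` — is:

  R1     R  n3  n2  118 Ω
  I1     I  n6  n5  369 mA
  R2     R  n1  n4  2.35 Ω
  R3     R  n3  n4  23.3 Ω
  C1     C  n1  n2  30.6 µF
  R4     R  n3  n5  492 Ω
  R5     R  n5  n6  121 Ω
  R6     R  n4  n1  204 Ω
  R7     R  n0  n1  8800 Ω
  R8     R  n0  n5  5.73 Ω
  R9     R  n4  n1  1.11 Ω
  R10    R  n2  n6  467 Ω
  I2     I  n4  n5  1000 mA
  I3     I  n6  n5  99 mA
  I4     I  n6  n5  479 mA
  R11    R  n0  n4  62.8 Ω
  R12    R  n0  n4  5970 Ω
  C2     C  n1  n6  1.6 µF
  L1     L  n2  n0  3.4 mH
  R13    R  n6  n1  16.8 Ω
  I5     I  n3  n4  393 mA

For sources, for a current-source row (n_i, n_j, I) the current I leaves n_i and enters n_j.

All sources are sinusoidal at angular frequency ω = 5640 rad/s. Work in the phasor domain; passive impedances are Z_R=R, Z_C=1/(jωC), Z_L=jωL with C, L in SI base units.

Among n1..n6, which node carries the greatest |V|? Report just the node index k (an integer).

MNA unknowns: 6 node voltages V₁..V_6
R1: Y=0.008475+0.000j on G[3,2]
I1: z[6]−=0.369, z[5]+=0.369
R2: Y=0.4255+0.000j on G[1,4]
R3: Y=0.04292+0.000j on G[3,4]
C1: Y=0.000+0.1726j on G[1,2]
R4: Y=0.002033+0.000j on G[3,5]
R5: Y=0.008264+0.000j on G[5,6]
R6: Y=0.004902+0.000j on G[4,1]
R7: Y=0.0001136+0.000j on G[0,1]
R8: Y=0.1745+0.000j on G[0,5]
R9: Y=0.9009+0.000j on G[4,1]
R10: Y=0.002141+0.000j on G[2,6]
I2: z[4]−=1, z[5]+=1
I3: z[6]−=0.099, z[5]+=0.099
I4: z[6]−=0.479, z[5]+=0.479
R11: Y=0.01592+0.000j on G[0,4]
R12: Y=0.0001675+0.000j on G[0,4]
C2: Y=0.000+0.009024j on G[1,6]
L1: Y=0.000-0.05215j on G[2,0]
R13: Y=0.05952+0.000j on G[6,1]
I5: z[3]−=0.393, z[4]+=0.393
solve → V1=-7.397-20.91j, V2=-9.813-29.45j, V3=-14.96-21.32j, V4=-7.981-20.68j, V5=9.540-1.012j, V6=-18.56-17.38j

2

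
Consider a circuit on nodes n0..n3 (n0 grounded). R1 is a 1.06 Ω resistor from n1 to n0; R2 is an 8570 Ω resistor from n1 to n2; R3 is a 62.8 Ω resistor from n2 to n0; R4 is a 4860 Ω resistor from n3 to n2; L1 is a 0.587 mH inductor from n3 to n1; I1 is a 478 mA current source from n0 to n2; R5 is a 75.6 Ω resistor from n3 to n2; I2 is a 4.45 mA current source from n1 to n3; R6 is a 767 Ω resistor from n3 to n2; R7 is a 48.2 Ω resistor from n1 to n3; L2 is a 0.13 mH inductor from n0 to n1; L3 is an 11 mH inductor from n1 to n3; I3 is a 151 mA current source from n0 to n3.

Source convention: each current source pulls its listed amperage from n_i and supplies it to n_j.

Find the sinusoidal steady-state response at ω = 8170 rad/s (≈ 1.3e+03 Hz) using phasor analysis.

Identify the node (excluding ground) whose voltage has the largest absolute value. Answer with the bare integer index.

Element admittances at ω=8170 rad/s:
  Y(R1) = 0.9434+0.000j S between n1,n0
  Y(R2) = 0.0001167+0.000j S between n1,n2
  Y(R3) = 0.01592+0.000j S between n2,n0
  Y(R4) = 0.0002058+0.000j S between n3,n2
  Y(L1) = 0.000-0.2085j S between n3,n1
  I1: injects 0.478 A into n2 (from n0)
  Y(R5) = 0.01323+0.000j S between n3,n2
  I2: injects 0.00445 A into n3 (from n1)
  Y(R6) = 0.001304+0.000j S between n3,n2
  Y(R7) = 0.02075+0.000j S between n1,n3
  Y(L2) = 0.000-0.9415j S between n0,n1
  Y(L3) = 0.000-0.01113j S between n1,n3
  I3: injects 0.151 A into n3 (from n0)
Assemble and solve the 3×3 MNA system:
  V(n1)=0.2086+0.1928j  V(n2)=15.74+0.9133j  V(n3)=0.4370+1.906j

2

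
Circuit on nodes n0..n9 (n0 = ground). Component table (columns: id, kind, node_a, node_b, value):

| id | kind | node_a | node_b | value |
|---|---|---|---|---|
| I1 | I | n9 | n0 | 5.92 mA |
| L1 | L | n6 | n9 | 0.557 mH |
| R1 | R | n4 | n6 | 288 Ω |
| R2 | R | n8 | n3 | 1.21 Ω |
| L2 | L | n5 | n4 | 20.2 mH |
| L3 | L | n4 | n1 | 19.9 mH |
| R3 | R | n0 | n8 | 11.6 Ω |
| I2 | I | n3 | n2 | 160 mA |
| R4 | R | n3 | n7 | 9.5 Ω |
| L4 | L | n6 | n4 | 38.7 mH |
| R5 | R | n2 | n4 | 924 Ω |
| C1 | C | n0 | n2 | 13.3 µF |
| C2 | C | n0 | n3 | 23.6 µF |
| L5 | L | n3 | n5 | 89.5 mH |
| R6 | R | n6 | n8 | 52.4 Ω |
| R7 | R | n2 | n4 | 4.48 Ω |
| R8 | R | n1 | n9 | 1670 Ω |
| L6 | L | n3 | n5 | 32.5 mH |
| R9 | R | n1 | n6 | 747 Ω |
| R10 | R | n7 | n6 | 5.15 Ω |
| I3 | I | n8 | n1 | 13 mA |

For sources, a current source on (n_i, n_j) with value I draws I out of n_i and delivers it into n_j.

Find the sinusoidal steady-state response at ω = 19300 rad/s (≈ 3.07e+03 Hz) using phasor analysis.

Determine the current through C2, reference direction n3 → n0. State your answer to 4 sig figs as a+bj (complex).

-0.1710-0.02855j A

MNA unknowns: 9 node voltages V₁..V_9
I1: z[9]−=0.00592, z[0]+=0.00592
L1: Y=0.000-0.09302j on G[6,9]
R1: Y=0.003472+0.000j on G[4,6]
R2: Y=0.8264+0.000j on G[8,3]
L2: Y=0.000-0.002565j on G[5,4]
L3: Y=0.000-0.002604j on G[4,1]
R3: Y=0.08621+0.000j on G[0,8]
I2: z[3]−=0.16, z[2]+=0.16
R4: Y=0.1053+0.000j on G[3,7]
L4: Y=0.000-0.001339j on G[6,4]
R5: Y=0.001082+0.000j on G[2,4]
C1: Y=0.000+0.2567j on G[0,2]
C2: Y=0.000+0.4555j on G[0,3]
L5: Y=0.000-0.0005789j on G[3,5]
R6: Y=0.01908+0.000j on G[6,8]
R7: Y=0.2232+0.000j on G[2,4]
R8: Y=0.0005988+0.000j on G[1,9]
L6: Y=0.000-0.001594j on G[3,5]
R9: Y=0.001339+0.000j on G[1,6]
R10: Y=0.1942+0.000j on G[7,6]
I3: z[8]−=0.013, z[1]+=0.013
solve → V1=1.889+2.839j, V2=-0.003226-0.6672j, V3=-0.06268+0.3755j, V4=0.04702-0.6709j, V5=-0.003296-0.1910j, V6=-0.09850+0.3789j, V7=-0.08591+0.3777j, V8=-0.07157+0.3408j, V9=-0.1147+0.3281j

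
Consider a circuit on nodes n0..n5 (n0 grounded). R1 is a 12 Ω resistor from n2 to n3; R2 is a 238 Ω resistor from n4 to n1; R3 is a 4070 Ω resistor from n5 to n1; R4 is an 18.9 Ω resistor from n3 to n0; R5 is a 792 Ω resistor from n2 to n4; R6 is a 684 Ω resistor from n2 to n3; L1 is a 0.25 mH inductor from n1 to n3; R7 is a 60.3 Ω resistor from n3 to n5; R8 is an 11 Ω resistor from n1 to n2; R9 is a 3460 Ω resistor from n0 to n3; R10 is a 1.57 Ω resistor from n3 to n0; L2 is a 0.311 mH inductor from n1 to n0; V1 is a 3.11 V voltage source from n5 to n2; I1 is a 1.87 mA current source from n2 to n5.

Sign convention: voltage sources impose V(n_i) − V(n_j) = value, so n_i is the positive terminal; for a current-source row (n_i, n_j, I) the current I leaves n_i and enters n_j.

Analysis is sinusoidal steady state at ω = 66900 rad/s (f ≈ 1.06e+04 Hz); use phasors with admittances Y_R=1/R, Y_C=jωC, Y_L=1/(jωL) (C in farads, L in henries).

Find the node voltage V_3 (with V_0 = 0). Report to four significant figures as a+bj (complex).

0.01307-0.005183j V

Element admittances at ω=66900 rad/s:
  Y(R1) = 0.08333+0.000j S between n2,n3
  Y(R2) = 0.004202+0.000j S between n4,n1
  Y(R3) = 0.0002457+0.000j S between n5,n1
  Y(R4) = 0.05291+0.000j S between n3,n0
  Y(R5) = 0.001263+0.000j S between n2,n4
  Y(R6) = 0.001462+0.000j S between n2,n3
  Y(L1) = 0.000-0.05979j S between n1,n3
  Y(R7) = 0.01658+0.000j S between n3,n5
  Y(R8) = 0.09091+0.000j S between n1,n2
  Y(R9) = 0.0002890+0.000j S between n0,n3
  Y(R10) = 0.6369+0.000j S between n3,n0
  Y(L2) = 0.000-0.04806j S between n1,n0
  V1: constraint V(n5)−V(n2) = 3.11
  I1: injects 0.00187 A into n5 (from n2)
Assemble and solve the 6×6 MNA system:
  V(n1)=-0.07442-0.1877j  V(n2)=-0.2991-0.09206j  V(n3)=0.01307-0.005183j  V(n4)=-0.1263-0.1656j  V(n5)=2.811-0.09206j
  i(V1)=-0.04524+0.001417j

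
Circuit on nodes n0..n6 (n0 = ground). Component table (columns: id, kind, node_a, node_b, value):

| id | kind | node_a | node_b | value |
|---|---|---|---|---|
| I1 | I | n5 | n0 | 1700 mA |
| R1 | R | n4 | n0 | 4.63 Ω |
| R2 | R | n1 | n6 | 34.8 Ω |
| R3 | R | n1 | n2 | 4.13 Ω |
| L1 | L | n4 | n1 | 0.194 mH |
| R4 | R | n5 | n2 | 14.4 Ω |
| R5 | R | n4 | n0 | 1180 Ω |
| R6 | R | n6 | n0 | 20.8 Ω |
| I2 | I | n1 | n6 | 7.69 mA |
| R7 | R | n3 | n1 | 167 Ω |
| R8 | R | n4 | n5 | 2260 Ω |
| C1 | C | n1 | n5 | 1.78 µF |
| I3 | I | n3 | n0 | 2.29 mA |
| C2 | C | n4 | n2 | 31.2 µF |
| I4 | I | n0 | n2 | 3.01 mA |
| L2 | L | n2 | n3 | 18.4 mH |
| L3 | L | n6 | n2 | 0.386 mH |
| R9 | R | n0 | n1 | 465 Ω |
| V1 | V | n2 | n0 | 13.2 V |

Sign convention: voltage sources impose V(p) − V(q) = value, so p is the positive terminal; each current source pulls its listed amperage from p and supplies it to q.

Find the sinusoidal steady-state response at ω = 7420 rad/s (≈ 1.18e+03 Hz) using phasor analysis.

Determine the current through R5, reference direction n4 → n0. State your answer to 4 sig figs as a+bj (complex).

0.005849+0.001115j A

Apply KCL at each of the 6 non-ground nodes and solve the resulting linear system.
Node n1: branches {R2, R3, L1, I2, R7, C1, R9} → V_1 = 8.592+3.043j
Node n2: branches {R3, R4, C2, I4, L2, L3, V1} → V_2 = 13.20+0.000j
Node n3: branches {R7, I3, L2} → V_3 = 9.709-1.227j
Node n4: branches {R1, L1, R5, R8, C2} → V_4 = 6.902+1.316j
Node n5: branches {I1, R4, R8, C1} → V_5 = -11.04+3.718j
Node n6: branches {R2, R6, I2, L3} → V_6 = 12.50-2.022j
Source currents: i(V1)=-3.816-0.1947j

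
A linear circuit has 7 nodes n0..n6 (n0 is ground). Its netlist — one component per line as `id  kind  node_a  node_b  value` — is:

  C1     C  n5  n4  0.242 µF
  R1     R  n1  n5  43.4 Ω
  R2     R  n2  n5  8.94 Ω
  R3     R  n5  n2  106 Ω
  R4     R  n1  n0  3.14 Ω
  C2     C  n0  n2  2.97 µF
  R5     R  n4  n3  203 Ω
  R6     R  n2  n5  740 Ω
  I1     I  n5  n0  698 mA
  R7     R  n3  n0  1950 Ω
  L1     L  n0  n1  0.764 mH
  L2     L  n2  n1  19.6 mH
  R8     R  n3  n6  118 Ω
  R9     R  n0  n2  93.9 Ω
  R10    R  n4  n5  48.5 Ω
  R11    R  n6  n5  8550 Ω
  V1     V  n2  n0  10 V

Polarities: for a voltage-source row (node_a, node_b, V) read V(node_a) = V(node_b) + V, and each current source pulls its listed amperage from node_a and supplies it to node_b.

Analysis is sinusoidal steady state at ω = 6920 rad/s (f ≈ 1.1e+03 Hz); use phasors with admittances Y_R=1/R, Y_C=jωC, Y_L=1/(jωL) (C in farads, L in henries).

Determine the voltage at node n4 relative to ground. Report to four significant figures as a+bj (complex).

3.582-0.002464j V

Apply KCL at each of the 6 non-ground nodes and solve the resulting linear system.
Node n1: branches {R1, R4, L1, L2} → V_1 = 0.2791-0.05589j
Node n2: branches {R2, R3, C2, R6, L2, R9, V1} → V_2 = 10.00+0.000j
Node n3: branches {R5, R7, R8} → V_3 = 3.253-0.002369j
Node n4: branches {C1, R5, R10} → V_4 = 3.582-0.002464j
Node n5: branches {C1, R1, R2, R3, R6, I1, R10, R11} → V_5 = 3.660-0.008831j
Node n6: branches {R8, R11} → V_6 = 3.258-0.002457j
Source currents: i(V1)=-0.8845-0.1349j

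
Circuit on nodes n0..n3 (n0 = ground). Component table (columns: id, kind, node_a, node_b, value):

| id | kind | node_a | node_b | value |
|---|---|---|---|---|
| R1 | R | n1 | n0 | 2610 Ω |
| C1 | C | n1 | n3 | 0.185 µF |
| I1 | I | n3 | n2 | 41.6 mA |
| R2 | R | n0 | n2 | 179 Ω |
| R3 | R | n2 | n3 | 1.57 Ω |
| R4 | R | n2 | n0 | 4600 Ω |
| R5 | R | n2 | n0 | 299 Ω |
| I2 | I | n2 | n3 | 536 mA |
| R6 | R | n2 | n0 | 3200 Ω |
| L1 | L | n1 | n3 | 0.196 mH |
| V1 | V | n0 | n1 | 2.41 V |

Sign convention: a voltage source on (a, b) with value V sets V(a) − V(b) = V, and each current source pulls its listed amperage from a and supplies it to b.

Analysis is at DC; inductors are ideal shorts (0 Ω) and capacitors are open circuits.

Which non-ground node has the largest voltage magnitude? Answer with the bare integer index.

2

Apply KCL at each of the 3 non-ground nodes and solve the resulting linear system.
Node n1: branches {R1, C1, L1, V1} → V_1 = -2.410
Node n2: branches {I1, R2, R3, R4, R5, I2, R6} → V_2 = -3.140
Node n3: branches {C1, I1, R3, I2, L1} → V_3 = -2.410
Source currents: i(L1)=-0.02970, i(V1)=-0.03063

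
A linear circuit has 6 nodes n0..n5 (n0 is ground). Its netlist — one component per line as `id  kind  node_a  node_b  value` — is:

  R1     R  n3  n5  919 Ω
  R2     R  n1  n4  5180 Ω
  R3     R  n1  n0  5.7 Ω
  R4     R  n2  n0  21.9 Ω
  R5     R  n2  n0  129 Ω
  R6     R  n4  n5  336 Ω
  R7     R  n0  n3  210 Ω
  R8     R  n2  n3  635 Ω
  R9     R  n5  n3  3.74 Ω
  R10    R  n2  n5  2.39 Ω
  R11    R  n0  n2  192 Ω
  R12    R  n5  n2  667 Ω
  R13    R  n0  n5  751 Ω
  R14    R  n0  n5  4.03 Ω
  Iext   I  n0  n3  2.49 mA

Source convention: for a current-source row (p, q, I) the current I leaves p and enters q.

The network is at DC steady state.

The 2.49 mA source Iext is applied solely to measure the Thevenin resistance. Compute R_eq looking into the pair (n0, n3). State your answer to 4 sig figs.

R_eq = 6.792 Ω

MNA unknowns: 5 node voltages V₁..V_5
R1: Y=0.001088 on G[3,5]
R2: Y=0.0001931 on G[1,4]
R3: Y=0.1754 on G[1,0]
R4: Y=0.04566 on G[2,0]
R5: Y=0.007752 on G[2,0]
R6: Y=0.002976 on G[4,5]
R7: Y=0.004762 on G[0,3]
R8: Y=0.001575 on G[2,3]
R9: Y=0.2674 on G[5,3]
R10: Y=0.4184 on G[2,5]
R11: Y=0.005208 on G[0,2]
R12: Y=0.001499 on G[5,2]
R13: Y=0.001332 on G[0,5]
R14: Y=0.2481 on G[0,5]
Iext: z[0]−=0.00249, z[3]+=0.00249
solve → V1=8.254e-06, V2=0.007049, V3=0.01691, V4=0.007510, V5=0.007996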